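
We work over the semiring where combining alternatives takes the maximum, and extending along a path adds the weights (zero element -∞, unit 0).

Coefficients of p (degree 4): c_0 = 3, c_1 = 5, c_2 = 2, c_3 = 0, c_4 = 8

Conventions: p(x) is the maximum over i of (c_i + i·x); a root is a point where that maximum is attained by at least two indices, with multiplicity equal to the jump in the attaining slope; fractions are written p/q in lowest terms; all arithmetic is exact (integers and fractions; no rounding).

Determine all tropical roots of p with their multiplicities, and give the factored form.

hull edge (i=0, c=3) to (i=1, c=5): slope 2, span 1
hull edge (i=1, c=5) to (i=4, c=8): slope 1, span 3
Factored form: p(x) = 8 ⊗ (x ⊕ (-2)) ⊗ (x ⊕ (-1)) ⊗ (x ⊕ (-1)) ⊗ (x ⊕ (-1))
Answer: roots = -2 (mult 1), -1 (mult 3)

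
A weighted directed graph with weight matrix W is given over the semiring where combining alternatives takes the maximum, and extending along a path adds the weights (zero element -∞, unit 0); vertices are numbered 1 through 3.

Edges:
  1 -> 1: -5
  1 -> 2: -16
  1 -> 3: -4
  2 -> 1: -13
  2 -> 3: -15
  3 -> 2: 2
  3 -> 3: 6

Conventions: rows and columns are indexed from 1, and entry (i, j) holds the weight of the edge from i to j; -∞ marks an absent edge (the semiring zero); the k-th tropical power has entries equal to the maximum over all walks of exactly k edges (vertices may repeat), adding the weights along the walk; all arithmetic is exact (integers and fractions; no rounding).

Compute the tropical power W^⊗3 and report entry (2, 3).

W^⊗2:
  [-10, -2, 2]
  [-18, -13, -9]
  [-11, 8, 12]
W^⊗3:
  [-15, 4, 8]
  [-23, -7, -3]
  [-5, 14, 18]
Key observation: the optimum is the walk 2->3->3->3, with weight (-15) + 6 + 6 = -3.
Optimal value attained by: walk 2->3->3->3.
Answer: (W^⊗3)[2][3] = -3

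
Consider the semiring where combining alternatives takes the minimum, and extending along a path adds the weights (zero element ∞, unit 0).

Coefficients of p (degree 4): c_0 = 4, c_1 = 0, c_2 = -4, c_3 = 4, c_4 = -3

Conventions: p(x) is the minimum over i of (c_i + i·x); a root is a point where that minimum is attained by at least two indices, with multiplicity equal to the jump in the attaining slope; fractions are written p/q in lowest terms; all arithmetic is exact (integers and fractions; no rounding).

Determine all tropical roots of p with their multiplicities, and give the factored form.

hull edge (i=0, c=4) to (i=2, c=-4): slope -4, span 2
hull edge (i=2, c=-4) to (i=4, c=-3): slope 1/2, span 2
Factored form: p(x) = -3 ⊗ (x ⊕ (-1/2)) ⊗ (x ⊕ (-1/2)) ⊗ (x ⊕ 4) ⊗ (x ⊕ 4)
Answer: roots = -1/2 (mult 2), 4 (mult 2)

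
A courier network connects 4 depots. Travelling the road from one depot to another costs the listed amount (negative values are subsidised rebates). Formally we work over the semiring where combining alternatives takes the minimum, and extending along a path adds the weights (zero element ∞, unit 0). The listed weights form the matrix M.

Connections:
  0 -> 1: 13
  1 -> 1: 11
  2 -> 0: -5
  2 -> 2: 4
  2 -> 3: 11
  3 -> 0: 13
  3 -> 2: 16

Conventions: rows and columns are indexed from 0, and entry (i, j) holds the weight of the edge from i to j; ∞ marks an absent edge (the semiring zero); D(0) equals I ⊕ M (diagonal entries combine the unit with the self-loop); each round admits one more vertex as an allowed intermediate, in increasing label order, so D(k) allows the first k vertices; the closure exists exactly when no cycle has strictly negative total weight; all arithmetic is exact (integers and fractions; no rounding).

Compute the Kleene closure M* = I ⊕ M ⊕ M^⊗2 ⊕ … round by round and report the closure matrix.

D(0):
  [0, 13, ∞, ∞]
  [∞, 0, ∞, ∞]
  [-5, ∞, 0, 11]
  [13, ∞, 16, 0]
D(1):
  [0, 13, ∞, ∞]
  [∞, 0, ∞, ∞]
  [-5, 8, 0, 11]
  [13, 26, 16, 0]
D(2):
  [0, 13, ∞, ∞]
  [∞, 0, ∞, ∞]
  [-5, 8, 0, 11]
  [13, 26, 16, 0]
D(3):
  [0, 13, ∞, ∞]
  [∞, 0, ∞, ∞]
  [-5, 8, 0, 11]
  [11, 24, 16, 0]
D(4):
  [0, 13, ∞, ∞]
  [∞, 0, ∞, ∞]
  [-5, 8, 0, 11]
  [11, 24, 16, 0]
Answer: M* = [[0, 13, ∞, ∞], [∞, 0, ∞, ∞], [-5, 8, 0, 11], [11, 24, 16, 0]]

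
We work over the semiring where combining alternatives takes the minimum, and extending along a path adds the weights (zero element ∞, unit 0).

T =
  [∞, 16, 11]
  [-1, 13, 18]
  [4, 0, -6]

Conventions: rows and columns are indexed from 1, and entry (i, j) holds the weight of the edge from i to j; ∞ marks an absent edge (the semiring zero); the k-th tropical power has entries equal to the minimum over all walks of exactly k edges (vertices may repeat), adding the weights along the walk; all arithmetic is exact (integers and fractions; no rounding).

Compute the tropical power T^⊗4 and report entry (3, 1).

T^⊗2:
  [15, 11, 5]
  [12, 15, 10]
  [-2, -6, -12]
T^⊗3:
  [9, 5, -1]
  [14, 10, 4]
  [-8, -12, -18]
T^⊗4:
  [3, -1, -7]
  [8, 4, -2]
  [-14, -18, -24]
Key observation: the optimum is the walk 3->3->3->3->1, with weight (-6) + (-6) + (-6) + 4 = -14.
Optimal value attained by: walk 3->3->3->3->1.
Answer: (T^⊗4)[3][1] = -14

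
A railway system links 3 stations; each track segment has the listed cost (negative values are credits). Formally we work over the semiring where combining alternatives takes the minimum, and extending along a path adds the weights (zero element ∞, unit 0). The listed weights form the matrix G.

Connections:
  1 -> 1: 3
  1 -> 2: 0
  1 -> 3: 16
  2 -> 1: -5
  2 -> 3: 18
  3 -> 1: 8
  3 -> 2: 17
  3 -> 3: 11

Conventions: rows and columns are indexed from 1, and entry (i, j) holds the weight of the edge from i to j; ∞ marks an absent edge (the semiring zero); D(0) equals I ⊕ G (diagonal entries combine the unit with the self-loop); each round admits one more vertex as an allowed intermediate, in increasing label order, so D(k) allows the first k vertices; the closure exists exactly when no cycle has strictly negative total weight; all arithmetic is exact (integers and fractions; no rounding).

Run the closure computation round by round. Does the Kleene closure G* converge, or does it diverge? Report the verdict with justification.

D(0):
  [0, 0, 16]
  [-5, 0, 18]
  [8, 17, 0]
Detection: at round 1, diagonal entry (2, 2) turns strictly negative.
Key observation: the cycle 2->1->2 has total weight (-5) + 0, which is strictly negative.
Answer: DIVERGES — negative cycle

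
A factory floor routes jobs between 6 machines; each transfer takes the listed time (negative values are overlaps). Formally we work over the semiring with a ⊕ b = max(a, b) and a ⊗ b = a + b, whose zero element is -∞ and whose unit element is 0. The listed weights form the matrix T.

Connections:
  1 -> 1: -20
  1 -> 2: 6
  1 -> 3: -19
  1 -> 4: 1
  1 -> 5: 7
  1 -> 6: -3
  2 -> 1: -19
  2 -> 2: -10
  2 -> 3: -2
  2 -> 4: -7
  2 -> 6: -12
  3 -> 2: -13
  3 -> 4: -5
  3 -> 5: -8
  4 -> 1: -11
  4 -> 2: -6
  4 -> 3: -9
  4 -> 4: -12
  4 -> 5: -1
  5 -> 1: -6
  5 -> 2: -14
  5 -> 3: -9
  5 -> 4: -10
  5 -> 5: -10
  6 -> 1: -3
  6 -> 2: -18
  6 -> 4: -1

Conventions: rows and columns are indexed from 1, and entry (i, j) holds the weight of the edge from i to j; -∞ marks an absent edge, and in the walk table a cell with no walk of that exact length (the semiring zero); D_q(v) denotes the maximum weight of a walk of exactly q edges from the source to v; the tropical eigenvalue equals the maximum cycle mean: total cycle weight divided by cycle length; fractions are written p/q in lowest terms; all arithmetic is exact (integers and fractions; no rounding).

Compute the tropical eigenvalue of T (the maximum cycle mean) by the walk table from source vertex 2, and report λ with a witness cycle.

q=0: [-∞, 0, -∞, -∞, -∞, -∞]
q=1: [-19, -10, -2, -7, -∞, -12]
q=2: [-15, -13, -12, -7, -8, -22]
q=3: [-14, -9, -15, -14, -8, -18]
q=4: [-14, -8, -11, -13, -7, -17]
q=5: [-13, -8, -10, -13, -7, -17]
q=6: [-13, -7, -10, -12, -6, -16]
Optimal cycle mean attained by: cycle 1->5->1, total 7 + (-6), length 2.
Answer: λ = 1/2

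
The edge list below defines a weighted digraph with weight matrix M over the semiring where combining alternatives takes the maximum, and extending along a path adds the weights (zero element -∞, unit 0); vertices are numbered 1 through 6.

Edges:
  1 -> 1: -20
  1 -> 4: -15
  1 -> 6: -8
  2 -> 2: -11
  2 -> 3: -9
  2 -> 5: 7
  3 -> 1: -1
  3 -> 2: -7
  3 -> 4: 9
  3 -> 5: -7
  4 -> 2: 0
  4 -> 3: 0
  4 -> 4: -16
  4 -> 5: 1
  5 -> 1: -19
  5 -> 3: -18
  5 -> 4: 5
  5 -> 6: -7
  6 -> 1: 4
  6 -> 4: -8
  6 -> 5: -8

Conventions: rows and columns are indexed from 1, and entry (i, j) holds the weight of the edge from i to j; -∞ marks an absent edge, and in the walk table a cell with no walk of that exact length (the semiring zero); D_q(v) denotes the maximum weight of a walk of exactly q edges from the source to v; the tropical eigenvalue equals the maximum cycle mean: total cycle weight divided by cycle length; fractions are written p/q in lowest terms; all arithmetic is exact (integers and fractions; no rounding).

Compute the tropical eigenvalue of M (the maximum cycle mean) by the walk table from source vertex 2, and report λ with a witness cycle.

q=0: [-∞, 0, -∞, -∞, -∞, -∞]
q=1: [-∞, -11, -9, -∞, 7, -∞]
q=2: [-10, -16, -11, 12, -4, 0]
q=3: [4, 12, 12, 1, 13, -11]
q=4: [11, 5, 3, 21, 19, 6]
q=5: [10, 21, 21, 24, 22, 12]
q=6: [20, 24, 24, 30, 28, 15]
Optimal cycle mean attained by: cycle 3->4->3, total 9 + 0, length 2.
Answer: λ = 9/2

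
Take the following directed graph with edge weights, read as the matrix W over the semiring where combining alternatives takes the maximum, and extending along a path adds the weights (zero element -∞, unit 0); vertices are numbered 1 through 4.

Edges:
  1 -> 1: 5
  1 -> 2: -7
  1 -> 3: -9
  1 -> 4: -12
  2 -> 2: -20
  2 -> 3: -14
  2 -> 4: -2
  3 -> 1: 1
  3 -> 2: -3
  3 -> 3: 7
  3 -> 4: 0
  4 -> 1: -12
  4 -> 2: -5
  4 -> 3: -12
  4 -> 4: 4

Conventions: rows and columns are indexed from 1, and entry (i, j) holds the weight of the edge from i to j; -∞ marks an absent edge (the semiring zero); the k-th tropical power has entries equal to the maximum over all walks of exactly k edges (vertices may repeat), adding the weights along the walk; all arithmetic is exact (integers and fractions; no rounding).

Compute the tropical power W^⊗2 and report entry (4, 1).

W^⊗2:
  [10, -2, -2, -7]
  [-13, -7, -7, 2]
  [8, 4, 14, 7]
  [-7, -1, -5, 8]
Key observation: the optimum is the walk 4->1->1, with weight (-12) + 5 = -7.
Optimal value attained by: walk 4->1->1.
Answer: (W^⊗2)[4][1] = -7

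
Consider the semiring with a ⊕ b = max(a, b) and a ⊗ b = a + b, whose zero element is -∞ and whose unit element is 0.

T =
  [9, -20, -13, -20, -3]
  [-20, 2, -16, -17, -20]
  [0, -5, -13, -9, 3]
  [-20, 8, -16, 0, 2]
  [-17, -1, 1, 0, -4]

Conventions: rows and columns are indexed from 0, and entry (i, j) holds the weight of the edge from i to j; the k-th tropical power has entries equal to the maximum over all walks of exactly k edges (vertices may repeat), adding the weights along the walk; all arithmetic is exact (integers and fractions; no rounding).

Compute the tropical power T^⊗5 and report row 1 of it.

T^⊗2:
  [18, -4, -2, -3, 6]
  [-11, 4, -14, -15, -13]
  [9, 2, 4, 3, -1]
  [-11, 10, 3, 2, 2]
  [1, 8, -3, 0, 4]
T^⊗3:
  [27, 5, 7, 6, 15]
  [-2, 6, -12, -13, -11]
  [18, 11, 0, 3, 7]
  [3, 12, 3, 2, 6]
  [10, 10, 5, 4, 2]
T^⊗4:
  [36, 14, 16, 15, 24]
  [7, 8, -10, -11, -5]
  [27, 13, 8, 7, 15]
  [12, 14, 7, 6, 6]
  [19, 12, 3, 4, 8]
T^⊗5:
  [45, 23, 25, 24, 33]
  [16, 10, -4, -5, 4]
  [36, 15, 16, 15, 24]
  [21, 16, 7, 6, 10]
  [28, 14, 9, 8, 16]
Answer: row 1 of T^⊗5 = [16, 10, -4, -5, 4]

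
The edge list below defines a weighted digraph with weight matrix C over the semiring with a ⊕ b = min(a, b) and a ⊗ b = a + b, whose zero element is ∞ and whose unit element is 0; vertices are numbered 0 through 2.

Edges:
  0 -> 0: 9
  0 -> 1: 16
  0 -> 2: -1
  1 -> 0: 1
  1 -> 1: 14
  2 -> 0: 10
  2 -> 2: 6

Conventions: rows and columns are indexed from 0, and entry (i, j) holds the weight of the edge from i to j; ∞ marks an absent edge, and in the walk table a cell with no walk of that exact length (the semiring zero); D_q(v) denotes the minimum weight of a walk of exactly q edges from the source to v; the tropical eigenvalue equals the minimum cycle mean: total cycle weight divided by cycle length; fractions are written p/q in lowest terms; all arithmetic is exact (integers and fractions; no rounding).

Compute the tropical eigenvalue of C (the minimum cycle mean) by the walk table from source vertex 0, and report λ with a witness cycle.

q=0: [0, ∞, ∞]
q=1: [9, 16, -1]
q=2: [9, 25, 5]
q=3: [15, 25, 8]
Optimal cycle mean attained by: cycle 0->2->0, total (-1) + 10, length 2.
Answer: λ = 9/2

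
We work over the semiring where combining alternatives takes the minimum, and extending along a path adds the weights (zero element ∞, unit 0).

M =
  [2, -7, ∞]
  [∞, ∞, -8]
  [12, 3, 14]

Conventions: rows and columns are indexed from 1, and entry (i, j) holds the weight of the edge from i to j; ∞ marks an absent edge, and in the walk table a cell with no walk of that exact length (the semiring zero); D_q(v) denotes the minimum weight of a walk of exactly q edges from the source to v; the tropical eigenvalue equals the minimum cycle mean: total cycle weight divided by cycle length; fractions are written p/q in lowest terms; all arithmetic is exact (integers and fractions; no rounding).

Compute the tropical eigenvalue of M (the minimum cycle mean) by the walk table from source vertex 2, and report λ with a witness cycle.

q=0: [∞, 0, ∞]
q=1: [∞, ∞, -8]
q=2: [4, -5, 6]
q=3: [6, -3, -13]
Optimal cycle mean attained by: cycle 2->3->2, total (-8) + 3, length 2.
Answer: λ = -5/2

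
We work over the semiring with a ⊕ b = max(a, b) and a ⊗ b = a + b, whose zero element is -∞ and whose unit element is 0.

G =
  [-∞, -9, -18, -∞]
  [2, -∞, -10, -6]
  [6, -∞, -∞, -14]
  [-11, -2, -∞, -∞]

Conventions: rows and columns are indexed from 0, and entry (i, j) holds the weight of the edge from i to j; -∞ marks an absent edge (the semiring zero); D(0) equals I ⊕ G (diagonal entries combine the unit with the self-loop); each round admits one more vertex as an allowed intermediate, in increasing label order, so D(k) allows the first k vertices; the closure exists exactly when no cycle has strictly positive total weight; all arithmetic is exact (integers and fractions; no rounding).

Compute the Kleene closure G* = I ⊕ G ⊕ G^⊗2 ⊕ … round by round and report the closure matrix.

D(0):
  [0, -9, -18, -∞]
  [2, 0, -10, -6]
  [6, -∞, 0, -14]
  [-11, -2, -∞, 0]
D(1):
  [0, -9, -18, -∞]
  [2, 0, -10, -6]
  [6, -3, 0, -14]
  [-11, -2, -29, 0]
D(2):
  [0, -9, -18, -15]
  [2, 0, -10, -6]
  [6, -3, 0, -9]
  [0, -2, -12, 0]
D(3):
  [0, -9, -18, -15]
  [2, 0, -10, -6]
  [6, -3, 0, -9]
  [0, -2, -12, 0]
D(4):
  [0, -9, -18, -15]
  [2, 0, -10, -6]
  [6, -3, 0, -9]
  [0, -2, -12, 0]
Answer: G* = [[0, -9, -18, -15], [2, 0, -10, -6], [6, -3, 0, -9], [0, -2, -12, 0]]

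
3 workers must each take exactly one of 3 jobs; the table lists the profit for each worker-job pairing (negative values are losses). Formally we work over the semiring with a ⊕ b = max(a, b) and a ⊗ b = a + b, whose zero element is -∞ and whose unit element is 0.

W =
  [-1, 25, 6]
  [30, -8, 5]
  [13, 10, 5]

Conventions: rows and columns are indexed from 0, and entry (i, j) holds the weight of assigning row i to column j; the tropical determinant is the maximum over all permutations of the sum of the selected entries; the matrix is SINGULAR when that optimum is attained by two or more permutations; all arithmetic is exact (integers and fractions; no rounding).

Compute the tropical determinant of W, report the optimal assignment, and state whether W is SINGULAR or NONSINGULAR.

σ = (0, 1, 2): (-1) + (-8) + 5 = -4
σ = (0, 2, 1): (-1) + 5 + 10 = 14
σ = (1, 0, 2): 25 + 30 + 5 = 60
σ = (1, 2, 0): 25 + 5 + 13 = 43
σ = (2, 0, 1): 6 + 30 + 10 = 46
σ = (2, 1, 0): 6 + (-8) + 13 = 11
Optimal value attained by: σ = (1, 0, 2).
Answer: det⊕(W) = 60; verdict: NONSINGULAR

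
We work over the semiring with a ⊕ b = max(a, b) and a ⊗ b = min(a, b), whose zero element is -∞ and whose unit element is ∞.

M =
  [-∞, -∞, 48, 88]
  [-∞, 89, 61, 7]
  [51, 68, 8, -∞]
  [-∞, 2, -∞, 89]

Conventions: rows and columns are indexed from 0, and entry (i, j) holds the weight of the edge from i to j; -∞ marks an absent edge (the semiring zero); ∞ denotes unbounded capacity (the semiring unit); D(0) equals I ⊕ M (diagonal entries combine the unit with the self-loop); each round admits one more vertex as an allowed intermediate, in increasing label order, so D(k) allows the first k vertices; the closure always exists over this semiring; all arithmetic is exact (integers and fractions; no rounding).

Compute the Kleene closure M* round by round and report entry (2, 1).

D(0):
  [∞, -∞, 48, 88]
  [-∞, ∞, 61, 7]
  [51, 68, ∞, -∞]
  [-∞, 2, -∞, ∞]
D(1):
  [∞, -∞, 48, 88]
  [-∞, ∞, 61, 7]
  [51, 68, ∞, 51]
  [-∞, 2, -∞, ∞]
D(2):
  [∞, -∞, 48, 88]
  [-∞, ∞, 61, 7]
  [51, 68, ∞, 51]
  [-∞, 2, 2, ∞]
D(3):
  [∞, 48, 48, 88]
  [51, ∞, 61, 51]
  [51, 68, ∞, 51]
  [2, 2, 2, ∞]
D(4):
  [∞, 48, 48, 88]
  [51, ∞, 61, 51]
  [51, 68, ∞, 51]
  [2, 2, 2, ∞]
Answer: M*[2][1] = 68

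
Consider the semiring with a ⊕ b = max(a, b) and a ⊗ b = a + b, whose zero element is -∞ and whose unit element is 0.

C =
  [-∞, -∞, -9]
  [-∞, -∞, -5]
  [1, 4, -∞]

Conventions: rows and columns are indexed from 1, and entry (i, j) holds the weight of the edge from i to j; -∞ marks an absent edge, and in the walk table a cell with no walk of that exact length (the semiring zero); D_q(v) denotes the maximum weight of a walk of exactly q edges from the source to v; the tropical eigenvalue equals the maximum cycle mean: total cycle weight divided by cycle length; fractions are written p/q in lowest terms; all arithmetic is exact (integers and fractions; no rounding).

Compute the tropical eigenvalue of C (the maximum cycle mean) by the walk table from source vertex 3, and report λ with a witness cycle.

q=0: [-∞, -∞, 0]
q=1: [1, 4, -∞]
q=2: [-∞, -∞, -1]
q=3: [0, 3, -∞]
Optimal cycle mean attained by: cycle 2->3->2, total (-5) + 4, length 2.
Answer: λ = -1/2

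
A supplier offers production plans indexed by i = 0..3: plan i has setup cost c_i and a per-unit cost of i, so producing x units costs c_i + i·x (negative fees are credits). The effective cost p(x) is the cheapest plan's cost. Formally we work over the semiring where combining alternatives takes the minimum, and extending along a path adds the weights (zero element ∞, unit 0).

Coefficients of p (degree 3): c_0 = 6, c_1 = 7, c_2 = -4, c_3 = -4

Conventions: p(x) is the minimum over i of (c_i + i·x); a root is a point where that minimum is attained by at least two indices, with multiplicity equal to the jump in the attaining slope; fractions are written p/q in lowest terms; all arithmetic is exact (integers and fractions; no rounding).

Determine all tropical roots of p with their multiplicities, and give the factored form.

hull edge (i=0, c=6) to (i=2, c=-4): slope -5, span 2
hull edge (i=2, c=-4) to (i=3, c=-4): slope 0, span 1
Factored form: p(x) = -4 ⊗ (x ⊕ 0) ⊗ (x ⊕ 5) ⊗ (x ⊕ 5)
Answer: roots = 0 (mult 1), 5 (mult 2)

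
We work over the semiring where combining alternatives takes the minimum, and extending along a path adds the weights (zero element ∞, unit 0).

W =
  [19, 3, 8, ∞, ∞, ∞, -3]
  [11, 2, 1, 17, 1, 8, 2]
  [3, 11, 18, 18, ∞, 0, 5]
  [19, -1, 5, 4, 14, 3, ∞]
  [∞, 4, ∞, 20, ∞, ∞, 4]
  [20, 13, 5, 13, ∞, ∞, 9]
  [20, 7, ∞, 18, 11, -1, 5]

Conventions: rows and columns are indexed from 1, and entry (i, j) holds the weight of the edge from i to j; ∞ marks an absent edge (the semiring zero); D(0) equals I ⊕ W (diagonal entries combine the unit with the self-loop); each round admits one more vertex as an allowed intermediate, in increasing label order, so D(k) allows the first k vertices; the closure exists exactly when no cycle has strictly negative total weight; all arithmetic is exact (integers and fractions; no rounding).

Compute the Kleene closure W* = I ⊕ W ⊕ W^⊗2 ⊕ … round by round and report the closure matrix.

D(0):
  [0, 3, 8, ∞, ∞, ∞, -3]
  [11, 0, 1, 17, 1, 8, 2]
  [3, 11, 0, 18, ∞, 0, 5]
  [19, -1, 5, 0, 14, 3, ∞]
  [∞, 4, ∞, 20, 0, ∞, 4]
  [20, 13, 5, 13, ∞, 0, 9]
  [20, 7, ∞, 18, 11, -1, 0]
D(1):
  [0, 3, 8, ∞, ∞, ∞, -3]
  [11, 0, 1, 17, 1, 8, 2]
  [3, 6, 0, 18, ∞, 0, 0]
  [19, -1, 5, 0, 14, 3, 16]
  [∞, 4, ∞, 20, 0, ∞, 4]
  [20, 13, 5, 13, ∞, 0, 9]
  [20, 7, 28, 18, 11, -1, 0]
D(2):
  [0, 3, 4, 20, 4, 11, -3]
  [11, 0, 1, 17, 1, 8, 2]
  [3, 6, 0, 18, 7, 0, 0]
  [10, -1, 0, 0, 0, 3, 1]
  [15, 4, 5, 20, 0, 12, 4]
  [20, 13, 5, 13, 14, 0, 9]
  [18, 7, 8, 18, 8, -1, 0]
D(3):
  [0, 3, 4, 20, 4, 4, -3]
  [4, 0, 1, 17, 1, 1, 1]
  [3, 6, 0, 18, 7, 0, 0]
  [3, -1, 0, 0, 0, 0, 0]
  [8, 4, 5, 20, 0, 5, 4]
  [8, 11, 5, 13, 12, 0, 5]
  [11, 7, 8, 18, 8, -1, 0]
D(4):
  [0, 3, 4, 20, 4, 4, -3]
  [4, 0, 1, 17, 1, 1, 1]
  [3, 6, 0, 18, 7, 0, 0]
  [3, -1, 0, 0, 0, 0, 0]
  [8, 4, 5, 20, 0, 5, 4]
  [8, 11, 5, 13, 12, 0, 5]
  [11, 7, 8, 18, 8, -1, 0]
D(5):
  [0, 3, 4, 20, 4, 4, -3]
  [4, 0, 1, 17, 1, 1, 1]
  [3, 6, 0, 18, 7, 0, 0]
  [3, -1, 0, 0, 0, 0, 0]
  [8, 4, 5, 20, 0, 5, 4]
  [8, 11, 5, 13, 12, 0, 5]
  [11, 7, 8, 18, 8, -1, 0]
D(6):
  [0, 3, 4, 17, 4, 4, -3]
  [4, 0, 1, 14, 1, 1, 1]
  [3, 6, 0, 13, 7, 0, 0]
  [3, -1, 0, 0, 0, 0, 0]
  [8, 4, 5, 18, 0, 5, 4]
  [8, 11, 5, 13, 12, 0, 5]
  [7, 7, 4, 12, 8, -1, 0]
D(7):
  [0, 3, 1, 9, 4, -4, -3]
  [4, 0, 1, 13, 1, 0, 1]
  [3, 6, 0, 12, 7, -1, 0]
  [3, -1, 0, 0, 0, -1, 0]
  [8, 4, 5, 16, 0, 3, 4]
  [8, 11, 5, 13, 12, 0, 5]
  [7, 7, 4, 12, 8, -1, 0]
Answer: W* = [[0, 3, 1, 9, 4, -4, -3], [4, 0, 1, 13, 1, 0, 1], [3, 6, 0, 12, 7, -1, 0], [3, -1, 0, 0, 0, -1, 0], [8, 4, 5, 16, 0, 3, 4], [8, 11, 5, 13, 12, 0, 5], [7, 7, 4, 12, 8, -1, 0]]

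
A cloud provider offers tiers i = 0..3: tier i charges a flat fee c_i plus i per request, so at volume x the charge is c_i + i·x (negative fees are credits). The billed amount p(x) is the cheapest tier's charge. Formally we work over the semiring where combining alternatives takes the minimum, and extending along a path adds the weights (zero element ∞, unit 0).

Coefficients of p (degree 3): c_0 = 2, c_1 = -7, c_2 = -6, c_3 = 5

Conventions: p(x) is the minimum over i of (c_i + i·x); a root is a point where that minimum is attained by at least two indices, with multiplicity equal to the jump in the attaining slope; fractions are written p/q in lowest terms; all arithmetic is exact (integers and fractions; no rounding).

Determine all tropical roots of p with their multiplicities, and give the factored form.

hull edge (i=0, c=2) to (i=1, c=-7): slope -9, span 1
hull edge (i=1, c=-7) to (i=2, c=-6): slope 1, span 1
hull edge (i=2, c=-6) to (i=3, c=5): slope 11, span 1
Factored form: p(x) = 5 ⊗ (x ⊕ (-11)) ⊗ (x ⊕ (-1)) ⊗ (x ⊕ 9)
Answer: roots = -11 (mult 1), -1 (mult 1), 9 (mult 1)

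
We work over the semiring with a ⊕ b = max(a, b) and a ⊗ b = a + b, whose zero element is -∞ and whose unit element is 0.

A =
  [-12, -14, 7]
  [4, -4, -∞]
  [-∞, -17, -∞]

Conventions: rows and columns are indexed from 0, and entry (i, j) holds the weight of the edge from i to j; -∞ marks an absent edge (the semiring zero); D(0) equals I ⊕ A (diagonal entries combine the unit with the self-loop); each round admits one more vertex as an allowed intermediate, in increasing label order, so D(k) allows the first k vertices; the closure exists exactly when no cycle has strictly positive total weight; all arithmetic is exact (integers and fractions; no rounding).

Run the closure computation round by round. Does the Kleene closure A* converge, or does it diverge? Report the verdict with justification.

D(0):
  [0, -14, 7]
  [4, 0, -∞]
  [-∞, -17, 0]
D(1):
  [0, -14, 7]
  [4, 0, 11]
  [-∞, -17, 0]
D(2):
  [0, -14, 7]
  [4, 0, 11]
  [-13, -17, 0]
D(3):
  [0, -10, 7]
  [4, 0, 11]
  [-13, -17, 0]
Key observation: every diagonal entry stays at the unit through all rounds, so no improving cycle exists.
Answer: CONVERGES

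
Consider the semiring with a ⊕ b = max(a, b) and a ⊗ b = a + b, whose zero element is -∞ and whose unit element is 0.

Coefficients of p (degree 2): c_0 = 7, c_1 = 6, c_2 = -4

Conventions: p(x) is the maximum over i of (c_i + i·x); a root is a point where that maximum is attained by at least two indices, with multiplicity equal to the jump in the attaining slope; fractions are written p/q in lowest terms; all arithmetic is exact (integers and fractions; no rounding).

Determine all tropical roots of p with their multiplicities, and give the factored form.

hull edge (i=0, c=7) to (i=1, c=6): slope -1, span 1
hull edge (i=1, c=6) to (i=2, c=-4): slope -10, span 1
Factored form: p(x) = -4 ⊗ (x ⊕ 1) ⊗ (x ⊕ 10)
Answer: roots = 1 (mult 1), 10 (mult 1)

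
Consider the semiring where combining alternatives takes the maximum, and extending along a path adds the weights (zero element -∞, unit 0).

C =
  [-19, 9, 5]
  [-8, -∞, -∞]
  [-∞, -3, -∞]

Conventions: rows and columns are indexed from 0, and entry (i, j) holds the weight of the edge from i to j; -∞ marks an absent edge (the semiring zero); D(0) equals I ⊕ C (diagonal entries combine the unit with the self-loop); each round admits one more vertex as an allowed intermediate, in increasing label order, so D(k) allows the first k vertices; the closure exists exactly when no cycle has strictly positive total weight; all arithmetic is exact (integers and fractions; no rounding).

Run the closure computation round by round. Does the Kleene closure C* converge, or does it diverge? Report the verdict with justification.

D(0):
  [0, 9, 5]
  [-8, 0, -∞]
  [-∞, -3, 0]
Detection: at round 1, diagonal entry (1, 1) turns strictly positive.
Key observation: the cycle 1->0->1 has total weight (-8) + 9, which is strictly positive.
Answer: DIVERGES — positive cycle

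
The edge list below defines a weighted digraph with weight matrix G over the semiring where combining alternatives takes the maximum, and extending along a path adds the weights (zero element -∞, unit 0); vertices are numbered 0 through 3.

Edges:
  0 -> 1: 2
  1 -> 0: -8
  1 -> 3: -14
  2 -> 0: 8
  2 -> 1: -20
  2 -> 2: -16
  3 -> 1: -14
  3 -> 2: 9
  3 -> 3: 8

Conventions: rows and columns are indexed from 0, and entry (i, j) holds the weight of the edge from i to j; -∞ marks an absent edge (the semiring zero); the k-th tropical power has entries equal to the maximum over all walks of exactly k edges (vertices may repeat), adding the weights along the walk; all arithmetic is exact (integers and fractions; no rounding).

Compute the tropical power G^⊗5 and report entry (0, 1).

G^⊗2:
  [-6, -∞, -∞, -12]
  [-∞, -6, -5, -6]
  [-8, 10, -32, -34]
  [17, -6, 17, 16]
G^⊗3:
  [-∞, -4, -3, -4]
  [3, -20, 3, 2]
  [2, -6, -25, -4]
  [25, 19, 25, 24]
G^⊗4:
  [5, -18, 5, 4]
  [11, 5, 11, 10]
  [-14, 4, 5, 4]
  [33, 27, 33, 32]
G^⊗5:
  [13, 7, 13, 12]
  [19, 13, 19, 18]
  [13, -10, 13, 12]
  [41, 35, 41, 40]
Key observation: the optimum is the walk 0->1->3->2->0->1, with weight 2 + (-14) + 9 + 8 + 2 = 7.
Optimal value attained by: walk 0->1->3->2->0->1.
Answer: (G^⊗5)[0][1] = 7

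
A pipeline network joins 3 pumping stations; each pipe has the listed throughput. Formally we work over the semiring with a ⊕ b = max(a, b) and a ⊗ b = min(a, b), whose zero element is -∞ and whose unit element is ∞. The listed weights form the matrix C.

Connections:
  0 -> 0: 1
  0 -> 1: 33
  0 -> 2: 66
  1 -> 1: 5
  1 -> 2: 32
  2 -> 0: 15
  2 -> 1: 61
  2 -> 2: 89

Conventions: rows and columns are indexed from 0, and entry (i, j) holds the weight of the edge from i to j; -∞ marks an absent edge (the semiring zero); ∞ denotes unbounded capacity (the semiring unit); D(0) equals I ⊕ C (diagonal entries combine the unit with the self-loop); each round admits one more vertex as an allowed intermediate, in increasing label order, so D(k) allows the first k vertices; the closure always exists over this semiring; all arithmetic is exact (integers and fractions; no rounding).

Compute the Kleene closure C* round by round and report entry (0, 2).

D(0):
  [∞, 33, 66]
  [-∞, ∞, 32]
  [15, 61, ∞]
D(1):
  [∞, 33, 66]
  [-∞, ∞, 32]
  [15, 61, ∞]
D(2):
  [∞, 33, 66]
  [-∞, ∞, 32]
  [15, 61, ∞]
D(3):
  [∞, 61, 66]
  [15, ∞, 32]
  [15, 61, ∞]
Answer: C*[0][2] = 66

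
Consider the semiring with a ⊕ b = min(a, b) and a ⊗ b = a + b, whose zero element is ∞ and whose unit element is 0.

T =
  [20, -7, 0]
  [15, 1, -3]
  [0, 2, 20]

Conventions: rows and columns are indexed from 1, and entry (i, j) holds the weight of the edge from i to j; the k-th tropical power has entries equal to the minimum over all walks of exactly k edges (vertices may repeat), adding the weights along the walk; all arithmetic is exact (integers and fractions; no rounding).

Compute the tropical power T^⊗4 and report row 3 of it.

T^⊗2:
  [0, -6, -10]
  [-3, -1, -2]
  [17, -7, -1]
T^⊗3:
  [-10, -8, -9]
  [-2, -10, -4]
  [-1, -6, -10]
T^⊗4:
  [-9, -17, -11]
  [-4, -9, -13]
  [-10, -8, -9]
Answer: row 3 of T^⊗4 = [-10, -8, -9]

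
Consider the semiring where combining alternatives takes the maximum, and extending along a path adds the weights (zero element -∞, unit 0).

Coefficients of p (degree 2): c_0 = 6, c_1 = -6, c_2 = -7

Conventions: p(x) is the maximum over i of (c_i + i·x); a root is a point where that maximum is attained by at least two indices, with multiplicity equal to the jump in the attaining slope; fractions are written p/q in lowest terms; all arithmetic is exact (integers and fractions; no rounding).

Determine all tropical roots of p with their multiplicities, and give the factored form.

hull edge (i=0, c=6) to (i=2, c=-7): slope -13/2, span 2
Factored form: p(x) = -7 ⊗ (x ⊕ 13/2) ⊗ (x ⊕ 13/2)
Answer: roots = 13/2 (mult 2)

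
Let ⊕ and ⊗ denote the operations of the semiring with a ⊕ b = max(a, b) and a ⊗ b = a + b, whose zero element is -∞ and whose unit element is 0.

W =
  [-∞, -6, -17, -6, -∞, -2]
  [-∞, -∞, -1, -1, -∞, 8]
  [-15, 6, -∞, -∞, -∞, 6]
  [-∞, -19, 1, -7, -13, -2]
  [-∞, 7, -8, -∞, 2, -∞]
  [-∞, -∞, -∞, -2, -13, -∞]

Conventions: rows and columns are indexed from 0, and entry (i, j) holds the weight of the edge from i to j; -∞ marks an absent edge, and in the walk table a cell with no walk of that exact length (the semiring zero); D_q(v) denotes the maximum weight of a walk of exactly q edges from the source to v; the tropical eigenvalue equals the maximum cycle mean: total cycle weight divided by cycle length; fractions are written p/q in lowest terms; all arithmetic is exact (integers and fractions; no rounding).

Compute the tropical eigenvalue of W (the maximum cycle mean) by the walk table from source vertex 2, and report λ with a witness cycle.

q=0: [-∞, -∞, 0, -∞, -∞, -∞]
q=1: [-15, 6, -∞, -∞, -∞, 6]
q=2: [-∞, -21, 5, 5, -7, 14]
q=3: [-10, 11, 6, 12, 1, 11]
q=4: [-9, 12, 13, 10, 3, 19]
q=5: [-2, 19, 11, 17, 6, 20]
q=6: [-4, 17, 18, 18, 8, 27]
Optimal cycle mean attained by: cycle 1->5->3->2->1, total 8 + (-2) + 1 + 6, length 4.
Answer: λ = 13/4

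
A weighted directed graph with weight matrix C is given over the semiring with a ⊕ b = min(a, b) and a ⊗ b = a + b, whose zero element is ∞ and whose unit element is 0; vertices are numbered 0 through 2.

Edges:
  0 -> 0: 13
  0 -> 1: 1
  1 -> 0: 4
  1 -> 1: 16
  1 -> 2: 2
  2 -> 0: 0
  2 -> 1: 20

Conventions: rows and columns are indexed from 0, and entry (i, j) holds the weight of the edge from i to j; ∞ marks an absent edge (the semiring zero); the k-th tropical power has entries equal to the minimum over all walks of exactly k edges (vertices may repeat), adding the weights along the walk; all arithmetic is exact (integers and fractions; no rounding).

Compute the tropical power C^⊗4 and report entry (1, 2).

C^⊗2:
  [5, 14, 3]
  [2, 5, 18]
  [13, 1, 22]
C^⊗3:
  [3, 6, 16]
  [9, 3, 7]
  [5, 14, 3]
C^⊗4:
  [10, 4, 8]
  [7, 10, 5]
  [3, 6, 16]
Key observation: the optimum is the walk 1->2->0->1->2, with weight 2 + 0 + 1 + 2 = 5.
Optimal value attained by: walk 1->2->0->1->2.
Answer: (C^⊗4)[1][2] = 5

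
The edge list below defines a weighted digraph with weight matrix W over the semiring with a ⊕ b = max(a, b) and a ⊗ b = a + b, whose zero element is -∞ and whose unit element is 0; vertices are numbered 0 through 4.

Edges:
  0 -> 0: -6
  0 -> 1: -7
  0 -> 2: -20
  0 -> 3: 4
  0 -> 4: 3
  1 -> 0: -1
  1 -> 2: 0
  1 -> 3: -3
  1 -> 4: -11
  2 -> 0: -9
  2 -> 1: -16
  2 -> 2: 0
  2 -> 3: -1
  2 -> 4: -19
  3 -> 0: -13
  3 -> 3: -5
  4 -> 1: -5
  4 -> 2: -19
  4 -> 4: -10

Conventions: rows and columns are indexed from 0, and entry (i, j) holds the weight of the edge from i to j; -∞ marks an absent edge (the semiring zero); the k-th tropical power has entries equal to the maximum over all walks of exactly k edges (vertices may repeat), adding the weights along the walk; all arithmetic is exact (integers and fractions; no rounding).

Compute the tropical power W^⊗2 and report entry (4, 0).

W^⊗2:
  [-8, -2, -7, -1, -3]
  [-7, -8, 0, 3, 2]
  [-9, -16, 0, -1, -6]
  [-18, -20, -33, -9, -10]
  [-6, -15, -5, -8, -16]
Key observation: the optimum is the walk 4->1->0, with weight (-5) + (-1) = -6.
Optimal value attained by: walk 4->1->0.
Answer: (W^⊗2)[4][0] = -6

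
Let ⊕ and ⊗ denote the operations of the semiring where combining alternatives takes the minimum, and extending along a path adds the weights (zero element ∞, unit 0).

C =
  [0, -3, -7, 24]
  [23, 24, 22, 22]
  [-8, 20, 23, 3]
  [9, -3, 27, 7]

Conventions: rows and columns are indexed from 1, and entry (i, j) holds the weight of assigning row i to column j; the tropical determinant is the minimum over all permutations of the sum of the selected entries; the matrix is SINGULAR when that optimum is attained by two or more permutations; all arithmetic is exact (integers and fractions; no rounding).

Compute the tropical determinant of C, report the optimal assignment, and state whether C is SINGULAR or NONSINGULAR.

σ = (1, 2, 3, 4): 0 + 24 + 23 + 7 = 54
σ = (1, 2, 4, 3): 0 + 24 + 3 + 27 = 54
σ = (1, 3, 2, 4): 0 + 22 + 20 + 7 = 49
σ = (1, 3, 4, 2): 0 + 22 + 3 + (-3) = 22
σ = (1, 4, 2, 3): 0 + 22 + 20 + 27 = 69
σ = (1, 4, 3, 2): 0 + 22 + 23 + (-3) = 42
σ = (2, 1, 3, 4): (-3) + 23 + 23 + 7 = 50
σ = (2, 1, 4, 3): (-3) + 23 + 3 + 27 = 50
σ = (2, 3, 1, 4): (-3) + 22 + (-8) + 7 = 18
σ = (2, 3, 4, 1): (-3) + 22 + 3 + 9 = 31
σ = (2, 4, 1, 3): (-3) + 22 + (-8) + 27 = 38
σ = (2, 4, 3, 1): (-3) + 22 + 23 + 9 = 51
σ = (3, 1, 2, 4): (-7) + 23 + 20 + 7 = 43
σ = (3, 1, 4, 2): (-7) + 23 + 3 + (-3) = 16
σ = (3, 2, 1, 4): (-7) + 24 + (-8) + 7 = 16
σ = (3, 2, 4, 1): (-7) + 24 + 3 + 9 = 29
σ = (3, 4, 1, 2): (-7) + 22 + (-8) + (-3) = 4
σ = (3, 4, 2, 1): (-7) + 22 + 20 + 9 = 44
σ = (4, 1, 2, 3): 24 + 23 + 20 + 27 = 94
σ = (4, 1, 3, 2): 24 + 23 + 23 + (-3) = 67
σ = (4, 2, 1, 3): 24 + 24 + (-8) + 27 = 67
σ = (4, 2, 3, 1): 24 + 24 + 23 + 9 = 80
σ = (4, 3, 1, 2): 24 + 22 + (-8) + (-3) = 35
σ = (4, 3, 2, 1): 24 + 22 + 20 + 9 = 75
Optimal value attained by: σ = (3, 4, 1, 2).
Answer: det⊕(C) = 4; verdict: NONSINGULAR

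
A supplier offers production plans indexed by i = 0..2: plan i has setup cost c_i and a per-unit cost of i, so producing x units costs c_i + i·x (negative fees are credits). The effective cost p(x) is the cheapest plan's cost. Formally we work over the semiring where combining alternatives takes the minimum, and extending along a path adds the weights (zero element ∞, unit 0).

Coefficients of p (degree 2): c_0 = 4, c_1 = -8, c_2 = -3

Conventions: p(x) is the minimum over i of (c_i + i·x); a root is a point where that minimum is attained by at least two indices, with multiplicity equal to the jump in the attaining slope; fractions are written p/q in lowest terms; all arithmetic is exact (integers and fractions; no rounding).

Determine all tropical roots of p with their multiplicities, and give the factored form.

hull edge (i=0, c=4) to (i=1, c=-8): slope -12, span 1
hull edge (i=1, c=-8) to (i=2, c=-3): slope 5, span 1
Factored form: p(x) = -3 ⊗ (x ⊕ (-5)) ⊗ (x ⊕ 12)
Answer: roots = -5 (mult 1), 12 (mult 1)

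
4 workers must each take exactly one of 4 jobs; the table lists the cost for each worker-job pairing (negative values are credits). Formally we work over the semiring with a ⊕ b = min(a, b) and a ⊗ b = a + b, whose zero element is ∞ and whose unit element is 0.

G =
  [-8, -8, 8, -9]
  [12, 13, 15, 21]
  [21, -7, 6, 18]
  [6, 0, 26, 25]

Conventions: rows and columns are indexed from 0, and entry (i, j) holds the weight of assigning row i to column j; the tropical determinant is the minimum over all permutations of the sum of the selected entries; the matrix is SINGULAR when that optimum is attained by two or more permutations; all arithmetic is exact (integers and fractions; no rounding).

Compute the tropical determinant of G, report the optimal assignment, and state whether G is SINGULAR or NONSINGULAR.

σ = (0, 1, 2, 3): (-8) + 13 + 6 + 25 = 36
σ = (0, 1, 3, 2): (-8) + 13 + 18 + 26 = 49
σ = (0, 2, 1, 3): (-8) + 15 + (-7) + 25 = 25
σ = (0, 2, 3, 1): (-8) + 15 + 18 + 0 = 25
σ = (0, 3, 1, 2): (-8) + 21 + (-7) + 26 = 32
σ = (0, 3, 2, 1): (-8) + 21 + 6 + 0 = 19
σ = (1, 0, 2, 3): (-8) + 12 + 6 + 25 = 35
σ = (1, 0, 3, 2): (-8) + 12 + 18 + 26 = 48
σ = (1, 2, 0, 3): (-8) + 15 + 21 + 25 = 53
σ = (1, 2, 3, 0): (-8) + 15 + 18 + 6 = 31
σ = (1, 3, 0, 2): (-8) + 21 + 21 + 26 = 60
σ = (1, 3, 2, 0): (-8) + 21 + 6 + 6 = 25
σ = (2, 0, 1, 3): 8 + 12 + (-7) + 25 = 38
σ = (2, 0, 3, 1): 8 + 12 + 18 + 0 = 38
σ = (2, 1, 0, 3): 8 + 13 + 21 + 25 = 67
σ = (2, 1, 3, 0): 8 + 13 + 18 + 6 = 45
σ = (2, 3, 0, 1): 8 + 21 + 21 + 0 = 50
σ = (2, 3, 1, 0): 8 + 21 + (-7) + 6 = 28
σ = (3, 0, 1, 2): (-9) + 12 + (-7) + 26 = 22
σ = (3, 0, 2, 1): (-9) + 12 + 6 + 0 = 9
σ = (3, 1, 0, 2): (-9) + 13 + 21 + 26 = 51
σ = (3, 1, 2, 0): (-9) + 13 + 6 + 6 = 16
σ = (3, 2, 0, 1): (-9) + 15 + 21 + 0 = 27
σ = (3, 2, 1, 0): (-9) + 15 + (-7) + 6 = 5
Optimal value attained by: σ = (3, 2, 1, 0).
Answer: det⊕(G) = 5; verdict: NONSINGULAR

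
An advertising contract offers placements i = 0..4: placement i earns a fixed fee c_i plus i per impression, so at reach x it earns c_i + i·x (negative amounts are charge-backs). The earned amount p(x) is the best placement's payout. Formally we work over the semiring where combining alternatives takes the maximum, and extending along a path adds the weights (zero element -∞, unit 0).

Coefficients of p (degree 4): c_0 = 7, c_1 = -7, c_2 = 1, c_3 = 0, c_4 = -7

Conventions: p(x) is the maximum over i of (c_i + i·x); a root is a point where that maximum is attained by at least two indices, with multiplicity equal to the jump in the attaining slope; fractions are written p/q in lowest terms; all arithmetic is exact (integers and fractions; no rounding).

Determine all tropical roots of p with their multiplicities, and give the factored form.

hull edge (i=0, c=7) to (i=3, c=0): slope -7/3, span 3
hull edge (i=3, c=0) to (i=4, c=-7): slope -7, span 1
Factored form: p(x) = -7 ⊗ (x ⊕ 7/3) ⊗ (x ⊕ 7/3) ⊗ (x ⊕ 7/3) ⊗ (x ⊕ 7)
Answer: roots = 7/3 (mult 3), 7 (mult 1)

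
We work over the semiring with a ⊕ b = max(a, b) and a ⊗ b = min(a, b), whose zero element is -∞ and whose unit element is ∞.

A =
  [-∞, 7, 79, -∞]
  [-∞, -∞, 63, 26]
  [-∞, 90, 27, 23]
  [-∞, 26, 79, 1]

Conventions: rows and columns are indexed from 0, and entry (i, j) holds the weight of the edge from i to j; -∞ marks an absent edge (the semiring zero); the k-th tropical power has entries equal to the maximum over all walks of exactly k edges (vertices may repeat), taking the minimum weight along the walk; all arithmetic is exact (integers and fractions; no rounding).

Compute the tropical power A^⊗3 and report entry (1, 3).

A^⊗2:
  [-∞, 79, 27, 23]
  [-∞, 63, 27, 23]
  [-∞, 27, 63, 26]
  [-∞, 79, 27, 26]
A^⊗3:
  [-∞, 27, 63, 26]
  [-∞, 27, 63, 26]
  [-∞, 63, 27, 26]
  [-∞, 27, 63, 26]
Key observation: the optimum is the walk 1->2->1->3, with weight 63 min 90 min 26 = 26.
Optimal value attained by: walk 1->2->1->3.
Answer: (A^⊗3)[1][3] = 26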